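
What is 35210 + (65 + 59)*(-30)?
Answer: 31490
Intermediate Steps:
35210 + (65 + 59)*(-30) = 35210 + 124*(-30) = 35210 - 3720 = 31490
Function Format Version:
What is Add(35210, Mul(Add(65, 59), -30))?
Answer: 31490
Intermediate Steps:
Add(35210, Mul(Add(65, 59), -30)) = Add(35210, Mul(124, -30)) = Add(35210, -3720) = 31490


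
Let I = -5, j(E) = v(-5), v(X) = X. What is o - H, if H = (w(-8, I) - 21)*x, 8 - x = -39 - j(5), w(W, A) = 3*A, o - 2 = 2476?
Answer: 3990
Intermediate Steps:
j(E) = -5
o = 2478 (o = 2 + 2476 = 2478)
x = 42 (x = 8 - (-39 - 1*(-5)) = 8 - (-39 + 5) = 8 - 1*(-34) = 8 + 34 = 42)
H = -1512 (H = (3*(-5) - 21)*42 = (-15 - 21)*42 = -36*42 = -1512)
o - H = 2478 - 1*(-1512) = 2478 + 1512 = 3990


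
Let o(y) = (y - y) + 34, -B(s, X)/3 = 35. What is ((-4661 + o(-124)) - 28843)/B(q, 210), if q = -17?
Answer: 6694/21 ≈ 318.76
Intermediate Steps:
B(s, X) = -105 (B(s, X) = -3*35 = -105)
o(y) = 34 (o(y) = 0 + 34 = 34)
((-4661 + o(-124)) - 28843)/B(q, 210) = ((-4661 + 34) - 28843)/(-105) = (-4627 - 28843)*(-1/105) = -33470*(-1/105) = 6694/21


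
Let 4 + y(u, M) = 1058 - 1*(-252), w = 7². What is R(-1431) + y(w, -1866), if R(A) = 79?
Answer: 1385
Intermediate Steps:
w = 49
y(u, M) = 1306 (y(u, M) = -4 + (1058 - 1*(-252)) = -4 + (1058 + 252) = -4 + 1310 = 1306)
R(-1431) + y(w, -1866) = 79 + 1306 = 1385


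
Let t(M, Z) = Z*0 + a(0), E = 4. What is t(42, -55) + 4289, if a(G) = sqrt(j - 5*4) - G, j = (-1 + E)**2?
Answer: 4289 + I*sqrt(11) ≈ 4289.0 + 3.3166*I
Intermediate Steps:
j = 9 (j = (-1 + 4)**2 = 3**2 = 9)
a(G) = -G + I*sqrt(11) (a(G) = sqrt(9 - 5*4) - G = sqrt(9 - 20) - G = sqrt(-11) - G = I*sqrt(11) - G = -G + I*sqrt(11))
t(M, Z) = I*sqrt(11) (t(M, Z) = Z*0 + (-1*0 + I*sqrt(11)) = 0 + (0 + I*sqrt(11)) = 0 + I*sqrt(11) = I*sqrt(11))
t(42, -55) + 4289 = I*sqrt(11) + 4289 = 4289 + I*sqrt(11)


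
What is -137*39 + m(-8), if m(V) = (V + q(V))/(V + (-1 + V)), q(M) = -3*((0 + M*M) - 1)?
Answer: -90634/17 ≈ -5331.4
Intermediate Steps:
q(M) = 3 - 3*M² (q(M) = -3*((0 + M²) - 1) = -3*(M² - 1) = -3*(-1 + M²) = 3 - 3*M²)
m(V) = (3 + V - 3*V²)/(-1 + 2*V) (m(V) = (V + (3 - 3*V²))/(V + (-1 + V)) = (3 + V - 3*V²)/(-1 + 2*V))
-137*39 + m(-8) = -137*39 + (3 - 8 - 3*(-8)²)/(-1 + 2*(-8)) = -5343 + (3 - 8 - 3*64)/(-1 - 16) = -5343 + (3 - 8 - 192)/(-17) = -5343 - 1/17*(-197) = -5343 + 197/17 = -90634/17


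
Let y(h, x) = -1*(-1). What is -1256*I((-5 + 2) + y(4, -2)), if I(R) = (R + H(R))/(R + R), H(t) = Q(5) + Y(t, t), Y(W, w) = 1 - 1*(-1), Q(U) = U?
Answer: 1570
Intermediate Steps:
y(h, x) = 1
Y(W, w) = 2 (Y(W, w) = 1 + 1 = 2)
H(t) = 7 (H(t) = 5 + 2 = 7)
I(R) = (7 + R)/(2*R) (I(R) = (R + 7)/(R + R) = (7 + R)/((2*R)) = (7 + R)*(1/(2*R)) = (7 + R)/(2*R))
-1256*I((-5 + 2) + y(4, -2)) = -628*(7 + ((-5 + 2) + 1))/((-5 + 2) + 1) = -628*(7 + (-3 + 1))/(-3 + 1) = -628*(7 - 2)/(-2) = -628*(-1)*5/2 = -1256*(-5/4) = 1570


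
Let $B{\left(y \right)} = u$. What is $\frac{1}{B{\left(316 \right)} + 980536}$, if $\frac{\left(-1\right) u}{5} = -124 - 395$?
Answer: $\frac{1}{983131} \approx 1.0172 \cdot 10^{-6}$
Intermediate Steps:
$u = 2595$ ($u = - 5 \left(-124 - 395\right) = \left(-5\right) \left(-519\right) = 2595$)
$B{\left(y \right)} = 2595$
$\frac{1}{B{\left(316 \right)} + 980536} = \frac{1}{2595 + 980536} = \frac{1}{983131}$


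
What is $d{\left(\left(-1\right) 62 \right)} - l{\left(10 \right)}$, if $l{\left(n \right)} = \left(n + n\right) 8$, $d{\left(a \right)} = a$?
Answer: $-222$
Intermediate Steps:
$l{\left(n \right)} = 16 n$ ($l{\left(n \right)} = 2 n 8 = 16 n$)
$d{\left(\left(-1\right) 62 \right)} - l{\left(10 \right)} = \left(-1\right) 62 - 16 \cdot 10 = -62 - 160 = -222$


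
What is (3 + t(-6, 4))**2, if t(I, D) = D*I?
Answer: 441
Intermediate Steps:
(3 + t(-6, 4))**2 = (3 + 4*(-6))**2 = (3 - 24)**2 = (-21)**2 = 441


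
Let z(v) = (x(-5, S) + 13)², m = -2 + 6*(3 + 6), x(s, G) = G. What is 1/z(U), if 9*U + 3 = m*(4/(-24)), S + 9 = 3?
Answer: 1/49 ≈ 0.020408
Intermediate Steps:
S = -6 (S = -9 + 3 = -6)
m = 52 (m = -2 + 6*9 = -2 + 54 = 52)
U = -35/27 (U = -⅓ + (52*(4/(-24)))/9 = -⅓ + (52*(4*(-1/24)))/9 = -⅓ + (52*(-⅙))/9 = -⅓ + (⅑)*(-26/3) = -⅓ - 26/27 = -35/27 ≈ -1.2963)
z(v) = 49 (z(v) = (-6 + 13)² = 7² = 49)
1/z(U) = 1/49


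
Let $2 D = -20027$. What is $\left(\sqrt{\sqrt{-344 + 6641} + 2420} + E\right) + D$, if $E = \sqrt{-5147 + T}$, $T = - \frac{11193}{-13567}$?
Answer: $- \frac{20027}{2} + \sqrt{2420 + \sqrt{6297}} + \frac{2 i \sqrt{236805730613}}{13567} \approx -9963.5 + 71.737 i$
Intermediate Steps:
$D = - \frac{20027}{2}$ ($D = \frac{1}{2} \left(-20027\right) = - \frac{20027}{2} \approx -10014.0$)
$T = \frac{11193}{13567}$ ($T = \left(-11193\right) \left(- \frac{1}{13567}\right) = \frac{11193}{13567} \approx 0.82502$)
$E = \frac{2 i \sqrt{236805730613}}{13567}$ ($E = \sqrt{-5147 + \frac{11193}{13567}} = \sqrt{- \frac{69818156}{13567}} = \frac{2 i \sqrt{236805730613}}{13567} \approx 71.737 i$)
$\left(\sqrt{\sqrt{-344 + 6641} + 2420} + E\right) + D = \left(\sqrt{\sqrt{-344 + 6641} + 2420} + \frac{2 i \sqrt{236805730613}}{13567}\right) - \frac{20027}{2} = \left(\sqrt{\sqrt{6297} + 2420} + \frac{2 i \sqrt{236805730613}}{13567}\right) - \frac{20027}{2} = \left(\sqrt{2420 + \sqrt{6297}} + \frac{2 i \sqrt{236805730613}}{13567}\right) - \frac{20027}{2} = - \frac{20027}{2} + \sqrt{2420 + \sqrt{6297}} + \frac{2 i \sqrt{236805730613}}{13567}$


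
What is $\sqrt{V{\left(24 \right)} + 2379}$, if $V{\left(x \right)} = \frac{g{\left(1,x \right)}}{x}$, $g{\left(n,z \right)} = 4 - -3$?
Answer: $\frac{\sqrt{342618}}{12} \approx 48.778$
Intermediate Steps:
$g{\left(n,z \right)} = 7$ ($g{\left(n,z \right)} = 4 + 3 = 7$)
$V{\left(x \right)} = \frac{7}{x}$
$\sqrt{V{\left(24 \right)} + 2379} = \sqrt{\frac{7}{24} + 2379} = \sqrt{\frac{57103}{24}} = \frac{\sqrt{342618}}{12}$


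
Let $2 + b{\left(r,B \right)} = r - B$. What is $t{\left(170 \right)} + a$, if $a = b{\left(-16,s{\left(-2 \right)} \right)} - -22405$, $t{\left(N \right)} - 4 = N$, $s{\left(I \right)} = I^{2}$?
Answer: $22557$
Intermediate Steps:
$b{\left(r,B \right)} = -2 + r - B$ ($b{\left(r,B \right)} = -2 - \left(B - r\right) = -2 + r - B$)
$t{\left(N \right)} = 4 + N$
$a = 22383$ ($a = \left(-2 - 16 - \left(-2\right)^{2}\right) - -22405 = \left(-2 - 16 - 4\right) + 22405 = -22 + 22405 = 22383$)
$t{\left(170 \right)} + a = \left(4 + 170\right) + 22383 = 174 + 22383 = 22557$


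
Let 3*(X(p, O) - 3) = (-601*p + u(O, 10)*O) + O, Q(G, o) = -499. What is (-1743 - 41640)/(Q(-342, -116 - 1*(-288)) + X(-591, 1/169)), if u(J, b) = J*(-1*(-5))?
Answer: -1239061863/3367370519 ≈ -0.36796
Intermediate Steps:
u(J, b) = 5*J (u(J, b) = J*5 = 5*J)
X(p, O) = 3 - 601*p/3 + O/3 + 5*O²/3 (X(p, O) = 3 + ((-601*p + (5*O)*O) + O)/3 = 3 + ((-601*p + 5*O²) + O)/3 = 3 + (O - 601*p + 5*O²)/3 = 3 + (-601*p/3 + O/3 + 5*O²/3) = 3 - 601*p/3 + O/3 + 5*O²/3)
(-1743 - 41640)/(Q(-342, -116 - 1*(-288)) + X(-591, 1/169)) = (-1743 - 41640)/(-499 + (3 - 601/3*(-591) + (⅓)/169 + 5*(1/169)²/3)) = -43383/(-499 + (3 + 118397 + (⅓)*(1/169) + 5*(1/169)²/3)) = -43383/(-499 + (3 + 118397 + 1/507 + (5/3)*(1/28561))) = -43383/(-499 + (3 + 118397 + 1/507 + 5/85683)) = -43383/(-499 + 3381622458/28561) = -43383/3367370519/28561 = -43383*28561/3367370519 = -1239061863/3367370519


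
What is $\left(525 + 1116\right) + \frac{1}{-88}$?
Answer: $\frac{144407}{88} \approx 1641.0$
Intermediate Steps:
$\left(525 + 1116\right) + \frac{1}{-88} = 1641 - \frac{1}{88} = \frac{144407}{88}$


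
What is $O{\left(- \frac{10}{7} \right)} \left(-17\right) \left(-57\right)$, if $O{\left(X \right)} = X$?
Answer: $- \frac{9690}{7} \approx -1384.3$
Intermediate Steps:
$O{\left(- \frac{10}{7} \right)} \left(-17\right) \left(-57\right) = - \frac{10}{7} \left(-17\right) \left(-57\right) = \left(-10\right) \frac{1}{7} \left(-17\right) \left(-57\right) = \left(- \frac{10}{7}\right) \left(-17\right) \left(-57\right) = \frac{170}{7} \left(-57\right) = - \frac{9690}{7}$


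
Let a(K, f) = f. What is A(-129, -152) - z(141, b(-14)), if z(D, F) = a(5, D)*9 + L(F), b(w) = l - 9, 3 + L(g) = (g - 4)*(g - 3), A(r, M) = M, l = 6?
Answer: -1460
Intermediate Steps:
L(g) = -3 + (-4 + g)*(-3 + g) (L(g) = -3 + (g - 4)*(g - 3) = -3 + (-4 + g)*(-3 + g))
b(w) = -3 (b(w) = 6 - 9 = -3)
z(D, F) = 9 + F² - 7*F + 9*D (z(D, F) = D*9 + (9 + F² - 7*F) = 9*D + (9 + F² - 7*F) = 9 + F² - 7*F + 9*D)
A(-129, -152) - z(141, b(-14)) = -152 - (9 + (-3)² - 7*(-3) + 9*141) = -152 - (9 + 9 + 21 + 1269) = -152 - 1*1308 = -152 - 1308 = -1460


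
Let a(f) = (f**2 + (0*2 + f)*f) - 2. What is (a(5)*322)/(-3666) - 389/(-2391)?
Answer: -5921537/1460901 ≈ -4.0533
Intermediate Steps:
a(f) = -2 + 2*f**2 (a(f) = (f**2 + (0 + f)*f) - 2 = (f**2 + f*f) - 2 = (f**2 + f**2) - 2 = 2*f**2 - 2 = -2 + 2*f**2)
(a(5)*322)/(-3666) - 389/(-2391) = ((-2 + 2*5**2)*322)/(-3666) - 389/(-2391) = ((-2 + 2*25)*322)*(-1/3666) - 389*(-1/2391) = ((-2 + 50)*322)*(-1/3666) + 389/2391 = (48*322)*(-1/3666) + 389/2391 = 15456*(-1/3666) + 389/2391 = -2576/611 + 389/2391 = -5921537/1460901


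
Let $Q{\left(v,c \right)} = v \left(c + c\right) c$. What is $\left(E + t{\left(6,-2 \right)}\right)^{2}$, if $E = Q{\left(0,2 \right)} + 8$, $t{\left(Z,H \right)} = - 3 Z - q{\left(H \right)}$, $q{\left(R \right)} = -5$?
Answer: $25$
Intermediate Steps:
$Q{\left(v,c \right)} = 2 v c^{2}$ ($Q{\left(v,c \right)} = v 2 c c = 2 c v c = 2 v c^{2}$)
$t{\left(Z,H \right)} = 5 - 3 Z$ ($t{\left(Z,H \right)} = - 3 Z - -5 = - 3 Z + 5 = 5 - 3 Z$)
$E = 8$ ($E = 2 \cdot 0 \cdot 2^{2} + 8 = 2 \cdot 0 \cdot 4 + 8 = 0 + 8 = 8$)
$\left(E + t{\left(6,-2 \right)}\right)^{2} = \left(8 + \left(5 - 18\right)\right)^{2} = \left(8 - 13\right)^{2} = \left(-5\right)^{2} = 25$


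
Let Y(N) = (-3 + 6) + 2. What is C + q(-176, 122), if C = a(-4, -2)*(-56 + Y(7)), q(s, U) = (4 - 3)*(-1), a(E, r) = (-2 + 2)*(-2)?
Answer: -1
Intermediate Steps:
a(E, r) = 0 (a(E, r) = 0*(-2) = 0)
Y(N) = 5 (Y(N) = 3 + 2 = 5)
q(s, U) = -1 (q(s, U) = 1*(-1) = -1)
C = 0 (C = 0*(-56 + 5) = 0*(-51) = 0)
C + q(-176, 122) = 0 - 1 = -1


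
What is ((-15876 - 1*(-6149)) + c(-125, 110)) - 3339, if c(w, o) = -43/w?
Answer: -1633207/125 ≈ -13066.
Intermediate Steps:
((-15876 - 1*(-6149)) + c(-125, 110)) - 3339 = ((-15876 - 1*(-6149)) - 43/(-125)) - 3339 = ((-15876 + 6149) - 43*(-1/125)) - 3339 = (-9727 + 43/125) - 3339 = -1215832/125 - 3339 = -1633207/125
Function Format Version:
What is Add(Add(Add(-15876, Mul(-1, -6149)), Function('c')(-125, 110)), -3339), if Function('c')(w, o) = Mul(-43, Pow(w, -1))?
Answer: Rational(-1633207, 125) ≈ -13066.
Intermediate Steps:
Add(Add(Add(-15876, Mul(-1, -6149)), Function('c')(-125, 110)), -3339) = Add(Add(Add(-15876, Mul(-1, -6149)), Mul(-43, Pow(-125, -1))), -3339) = Add(Add(Add(-15876, 6149), Mul(-43, Rational(-1, 125))), -3339) = Add(Add(-9727, Rational(43, 125)), -3339) = Add(Rational(-1215832, 125), -3339) = Rational(-1633207, 125)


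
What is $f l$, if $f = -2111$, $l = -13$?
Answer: $27443$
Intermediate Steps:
$f l = \left(-2111\right) \left(-13\right) = 27443$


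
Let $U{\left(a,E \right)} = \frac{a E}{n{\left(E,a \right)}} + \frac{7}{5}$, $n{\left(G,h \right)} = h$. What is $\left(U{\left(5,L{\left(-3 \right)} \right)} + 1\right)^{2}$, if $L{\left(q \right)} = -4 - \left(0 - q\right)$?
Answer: $\frac{529}{25} \approx 21.16$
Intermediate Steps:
$L{\left(q \right)} = -4 + q$ ($L{\left(q \right)} = -4 - - q = -4 + q$)
$U{\left(a,E \right)} = \frac{7}{5} + E$ ($U{\left(a,E \right)} = \frac{a E}{a} + \frac{7}{5} = \frac{E a}{a} + 7 \cdot \frac{1}{5} = E + \frac{7}{5} = \frac{7}{5} + E$)
$\left(U{\left(5,L{\left(-3 \right)} \right)} + 1\right)^{2} = \left(\left(\frac{7}{5} - 7\right) + 1\right)^{2} = \left(- \frac{28}{5} + 1\right)^{2} = \left(- \frac{23}{5}\right)^{2} = \frac{529}{25}$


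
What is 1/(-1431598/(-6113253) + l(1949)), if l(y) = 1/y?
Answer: 11914730097/2796297755 ≈ 4.2609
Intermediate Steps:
1/(-1431598/(-6113253) + l(1949)) = 1/(-1431598/(-6113253) + 1/1949) = 1/(-1431598*(-1/6113253) + 1/1949) = 1/(1431598/6113253 + 1/1949) = 1/(2796297755/11914730097) = 11914730097/2796297755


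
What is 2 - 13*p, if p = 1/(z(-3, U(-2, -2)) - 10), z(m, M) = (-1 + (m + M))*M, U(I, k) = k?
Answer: -9/2 ≈ -4.5000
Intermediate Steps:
z(m, M) = M*(-1 + M + m) (z(m, M) = (-1 + (M + m))*M = (-1 + M + m)*M = M*(-1 + M + m))
p = 1/2 (p = 1/(-2*(-1 - 2 - 3) - 10) = 1/(-2*(-6) - 10) = 1/(12 - 10) = 1/2 ≈ 0.50000)
2 - 13*p = 2 - 13*1/2 = 2 - 13/2 = -9/2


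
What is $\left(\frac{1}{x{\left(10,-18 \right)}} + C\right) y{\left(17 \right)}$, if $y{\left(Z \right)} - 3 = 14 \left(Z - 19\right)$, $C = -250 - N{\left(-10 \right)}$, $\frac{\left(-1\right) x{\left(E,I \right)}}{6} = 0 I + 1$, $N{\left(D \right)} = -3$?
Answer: $\frac{37075}{6} \approx 6179.2$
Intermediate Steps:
$x{\left(E,I \right)} = -6$ ($x{\left(E,I \right)} = - 6 \left(0 I + 1\right) = - 6 \left(0 + 1\right) = \left(-6\right) 1 = -6$)
$C = -247$ ($C = -250 - -3 = -250 + 3 = -247$)
$y{\left(Z \right)} = -263 + 14 Z$ ($y{\left(Z \right)} = 3 + 14 \left(Z - 19\right) = 3 + 14 \left(-19 + Z\right) = 3 + \left(-266 + 14 Z\right) = -263 + 14 Z$)
$\left(\frac{1}{x{\left(10,-18 \right)}} + C\right) y{\left(17 \right)} = \left(\frac{1}{-6} - 247\right) \left(-263 + 14 \cdot 17\right) = \left(- \frac{1}{6} - 247\right) \left(-263 + 238\right) = \left(- \frac{1483}{6}\right) \left(-25\right) = \frac{37075}{6}$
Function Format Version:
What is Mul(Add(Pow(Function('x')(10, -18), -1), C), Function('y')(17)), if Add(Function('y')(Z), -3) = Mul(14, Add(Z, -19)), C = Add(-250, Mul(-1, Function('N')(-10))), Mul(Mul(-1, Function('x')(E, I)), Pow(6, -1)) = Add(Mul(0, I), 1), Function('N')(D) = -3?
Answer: Rational(37075, 6) ≈ 6179.2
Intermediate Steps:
Function('x')(E, I) = -6 (Function('x')(E, I) = Mul(-6, Add(Mul(0, I), 1)) = Mul(-6, Add(0, 1)) = Mul(-6, 1) = -6)
C = -247 (C = Add(-250, Mul(-1, -3)) = Add(-250, 3) = -247)
Function('y')(Z) = Add(-263, Mul(14, Z)) (Function('y')(Z) = Add(3, Mul(14, Add(Z, -19))) = Add(3, Mul(14, Add(-19, Z))) = Add(3, Add(-266, Mul(14, Z))) = Add(-263, Mul(14, Z)))
Mul(Add(Pow(Function('x')(10, -18), -1), C), Function('y')(17)) = Mul(Add(Pow(-6, -1), -247), Add(-263, Mul(14, 17))) = Mul(Add(Rational(-1, 6), -247), Add(-263, 238)) = Mul(Rational(-1483, 6), -25) = Rational(37075, 6)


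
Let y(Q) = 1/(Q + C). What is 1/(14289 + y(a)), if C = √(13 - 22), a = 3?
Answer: 257205/3675245113 + 3*I/3675245113 ≈ 6.9983e-5 + 8.1627e-10*I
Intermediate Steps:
C = 3*I (C = √(-9) = 3*I ≈ 3.0*I)
y(Q) = 1/(Q + 3*I)
1/(14289 + y(a)) = 1/(14289 + 1/(3 + 3*I)) = 1/(14289 + (3 - 3*I)/18)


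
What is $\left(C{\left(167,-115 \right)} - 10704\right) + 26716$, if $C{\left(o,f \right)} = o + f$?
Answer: $16064$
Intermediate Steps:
$C{\left(o,f \right)} = f + o$
$\left(C{\left(167,-115 \right)} - 10704\right) + 26716 = \left(\left(-115 + 167\right) - 10704\right) + 26716 = \left(52 - 10704\right) + 26716 = -10652 + 26716 = 16064$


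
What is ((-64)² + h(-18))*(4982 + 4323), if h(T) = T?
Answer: 37945790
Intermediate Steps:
((-64)² + h(-18))*(4982 + 4323) = ((-64)² - 18)*(4982 + 4323) = (4096 - 18)*9305 = 4078*9305 = 37945790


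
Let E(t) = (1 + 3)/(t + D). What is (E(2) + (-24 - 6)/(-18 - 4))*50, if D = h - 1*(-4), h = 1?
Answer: 7450/77 ≈ 96.753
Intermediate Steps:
D = 5 (D = 1 - 1*(-4) = 1 + 4 = 5)
E(t) = 4/(5 + t) (E(t) = (1 + 3)/(t + 5) = 4/(5 + t))
(E(2) + (-24 - 6)/(-18 - 4))*50 = (4/(5 + 2) + (-24 - 6)/(-18 - 4))*50 = (4/7 - 30/(-22))*50 = (4*(1/7) - 30*(-1/22))*50 = (4/7 + 15/11)*50 = (149/77)*50 = 7450/77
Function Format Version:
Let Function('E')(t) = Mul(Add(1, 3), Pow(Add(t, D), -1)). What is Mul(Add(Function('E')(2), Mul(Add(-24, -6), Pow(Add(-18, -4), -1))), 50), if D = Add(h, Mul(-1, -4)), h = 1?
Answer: Rational(7450, 77) ≈ 96.753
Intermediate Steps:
D = 5 (D = Add(1, Mul(-1, -4)) = Add(1, 4) = 5)
Function('E')(t) = Mul(4, Pow(Add(5, t), -1)) (Function('E')(t) = Mul(Add(1, 3), Pow(Add(t, 5), -1)) = Mul(4, Pow(Add(5, t), -1)))
Mul(Add(Function('E')(2), Mul(Add(-24, -6), Pow(Add(-18, -4), -1))), 50) = Mul(Add(Mul(4, Pow(Add(5, 2), -1)), Mul(Add(-24, -6), Pow(Add(-18, -4), -1))), 50) = Mul(Add(Mul(4, Pow(7, -1)), Mul(-30, Pow(-22, -1))), 50) = Mul(Add(Mul(4, Rational(1, 7)), Mul(-30, Rational(-1, 22))), 50) = Mul(Add(Rational(4, 7), Rational(15, 11)), 50) = Mul(Rational(149, 77), 50) = Rational(7450, 77)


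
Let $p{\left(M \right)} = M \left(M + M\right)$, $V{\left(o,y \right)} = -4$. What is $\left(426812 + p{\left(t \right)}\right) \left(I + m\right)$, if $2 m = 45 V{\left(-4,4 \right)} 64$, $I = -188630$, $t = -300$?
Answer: $-117958184680$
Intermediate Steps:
$m = -5760$ ($m = \frac{45 \left(-4\right) 64}{2} = \frac{\left(-180\right) 64}{2} = \frac{1}{2} \left(-11520\right) = -5760$)
$p{\left(M \right)} = 2 M^{2}$ ($p{\left(M \right)} = M 2 M = 2 M^{2}$)
$\left(426812 + p{\left(t \right)}\right) \left(I + m\right) = \left(426812 + 2 \left(-300\right)^{2}\right) \left(-188630 - 5760\right) = \left(426812 + 2 \cdot 90000\right) \left(-194390\right) = \left(426812 + 180000\right) \left(-194390\right) = 606812 \left(-194390\right) = -117958184680$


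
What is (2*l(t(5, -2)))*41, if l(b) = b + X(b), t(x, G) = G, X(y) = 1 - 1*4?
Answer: -410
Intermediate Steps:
X(y) = -3 (X(y) = 1 - 4 = -3)
l(b) = -3 + b (l(b) = b - 3 = -3 + b)
(2*l(t(5, -2)))*41 = (2*(-3 - 2))*41 = (2*(-5))*41 = -10*41 = -410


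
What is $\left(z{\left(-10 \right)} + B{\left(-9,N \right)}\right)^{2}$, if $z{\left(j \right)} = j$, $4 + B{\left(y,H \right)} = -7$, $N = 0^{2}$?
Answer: $441$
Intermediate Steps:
$N = 0$
$B{\left(y,H \right)} = -11$ ($B{\left(y,H \right)} = -4 - 7 = -11$)
$\left(z{\left(-10 \right)} + B{\left(-9,N \right)}\right)^{2} = \left(-10 - 11\right)^{2} = \left(-21\right)^{2} = 441$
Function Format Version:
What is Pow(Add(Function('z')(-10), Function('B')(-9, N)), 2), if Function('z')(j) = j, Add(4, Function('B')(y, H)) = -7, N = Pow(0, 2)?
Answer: 441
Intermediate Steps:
N = 0
Function('B')(y, H) = -11 (Function('B')(y, H) = Add(-4, -7) = -11)
Pow(Add(Function('z')(-10), Function('B')(-9, N)), 2) = Pow(Add(-10, -11), 2) = Pow(-21, 2) = 441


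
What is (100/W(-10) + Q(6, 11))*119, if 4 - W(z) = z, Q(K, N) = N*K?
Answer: 8704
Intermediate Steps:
Q(K, N) = K*N
W(z) = 4 - z
(100/W(-10) + Q(6, 11))*119 = (100/(4 - 1*(-10)) + 6*11)*119 = (100/(4 + 10) + 66)*119 = (100/14 + 66)*119 = (100*(1/14) + 66)*119 = (50/7 + 66)*119 = (512/7)*119 = 8704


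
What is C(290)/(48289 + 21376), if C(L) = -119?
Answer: -119/69665 ≈ -0.0017082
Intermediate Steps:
C(290)/(48289 + 21376) = -119/(48289 + 21376) = -119/69665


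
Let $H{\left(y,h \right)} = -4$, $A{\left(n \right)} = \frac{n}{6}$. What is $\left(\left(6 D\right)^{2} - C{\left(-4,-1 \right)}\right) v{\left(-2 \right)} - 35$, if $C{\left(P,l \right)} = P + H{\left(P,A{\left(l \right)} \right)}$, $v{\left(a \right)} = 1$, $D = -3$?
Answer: $297$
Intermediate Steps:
$A{\left(n \right)} = \frac{n}{6}$ ($A{\left(n \right)} = n \frac{1}{6} = \frac{n}{6}$)
$C{\left(P,l \right)} = -4 + P$ ($C{\left(P,l \right)} = P - 4 = -4 + P$)
$\left(\left(6 D\right)^{2} - C{\left(-4,-1 \right)}\right) v{\left(-2 \right)} - 35 = \left(\left(6 \left(-3\right)\right)^{2} - \left(-4 - 4\right)\right) 1 - 35 = \left(\left(-18\right)^{2} - -8\right) 1 - 35 = \left(324 + 8\right) 1 - 35 = 332 \cdot 1 - 35 = 332 - 35 = 297$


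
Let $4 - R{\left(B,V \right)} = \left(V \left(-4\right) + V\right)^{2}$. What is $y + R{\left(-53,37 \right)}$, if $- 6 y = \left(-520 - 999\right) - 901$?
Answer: $- \frac{35741}{3} \approx -11914.0$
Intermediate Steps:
$R{\left(B,V \right)} = 4 - 9 V^{2}$ ($R{\left(B,V \right)} = 4 - \left(V \left(-4\right) + V\right)^{2} = 4 - \left(- 4 V + V\right)^{2} = 4 - \left(- 3 V\right)^{2} = 4 - 9 V^{2}$)
$y = \frac{1210}{3}$ ($y = - \frac{\left(-520 - 999\right) - 901}{6} = - \frac{-1519 - 901}{6} = \left(- \frac{1}{6}\right) \left(-2420\right) = \frac{1210}{3} \approx 403.33$)
$y + R{\left(-53,37 \right)} = \frac{1210}{3} + \left(4 - 9 \cdot 37^{2}\right) = \frac{1210}{3} + \left(4 - 12321\right) = \frac{1210}{3} - 12317 = - \frac{35741}{3}$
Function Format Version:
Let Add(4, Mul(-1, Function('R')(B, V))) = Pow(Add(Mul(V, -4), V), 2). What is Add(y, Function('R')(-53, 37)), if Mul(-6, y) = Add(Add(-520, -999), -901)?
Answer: Rational(-35741, 3) ≈ -11914.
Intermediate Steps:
Function('R')(B, V) = Add(4, Mul(-9, Pow(V, 2))) (Function('R')(B, V) = Add(4, Mul(-1, Pow(Add(Mul(V, -4), V), 2))) = Add(4, Mul(-1, Pow(Add(Mul(-4, V), V), 2))) = Add(4, Mul(-1, Pow(Mul(-3, V), 2))) = Add(4, Mul(-1, Mul(9, Pow(V, 2)))) = Add(4, Mul(-9, Pow(V, 2))))
y = Rational(1210, 3) (y = Mul(Rational(-1, 6), Add(Add(-520, -999), -901)) = Mul(Rational(-1, 6), Add(-1519, -901)) = Mul(Rational(-1, 6), -2420) = Rational(1210, 3) ≈ 403.33)
Add(y, Function('R')(-53, 37)) = Add(Rational(1210, 3), Add(4, Mul(-9, Pow(37, 2)))) = Add(Rational(1210, 3), Add(4, Mul(-9, 1369))) = Add(Rational(1210, 3), Add(4, -12321)) = Add(Rational(1210, 3), -12317) = Rational(-35741, 3)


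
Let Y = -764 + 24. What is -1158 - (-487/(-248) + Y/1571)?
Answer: -451747621/389608 ≈ -1159.5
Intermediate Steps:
Y = -740
-1158 - (-487/(-248) + Y/1571) = -1158 - (-487/(-248) - 740/1571) = -1158 - (-487*(-1/248) - 740*1/1571) = -1158 - (487/248 - 740/1571) = -1158 - 1*581557/389608 = -1158 - 581557/389608 = -451747621/389608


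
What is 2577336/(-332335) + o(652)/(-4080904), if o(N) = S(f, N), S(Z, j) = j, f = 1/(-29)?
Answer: -2629519368541/339056807710 ≈ -7.7554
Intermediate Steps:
f = -1/29 ≈ -0.034483
o(N) = N
2577336/(-332335) + o(652)/(-4080904) = 2577336/(-332335) + 652/(-4080904) = 2577336*(-1/332335) + 652*(-1/4080904) = -2577336/332335 - 163/1020226 = -2629519368541/339056807710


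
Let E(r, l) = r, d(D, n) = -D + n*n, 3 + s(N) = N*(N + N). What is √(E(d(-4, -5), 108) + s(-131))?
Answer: 2*√8587 ≈ 185.33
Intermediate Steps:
s(N) = -3 + 2*N² (s(N) = -3 + N*(N + N) = -3 + N*(2*N) = -3 + 2*N²)
d(D, n) = n² - D (d(D, n) = -D + n² = n² - D)
√(E(d(-4, -5), 108) + s(-131)) = √(((-5)² - 1*(-4)) + (-3 + 2*(-131)²)) = √((25 + 4) + (-3 + 2*17161)) = √(29 + (-3 + 34322)) = √(29 + 34319) = √34348 = 2*√8587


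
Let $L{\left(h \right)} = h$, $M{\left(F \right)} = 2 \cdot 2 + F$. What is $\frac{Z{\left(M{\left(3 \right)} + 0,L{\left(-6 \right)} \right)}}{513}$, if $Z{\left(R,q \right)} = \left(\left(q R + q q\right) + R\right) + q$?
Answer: $- \frac{5}{513} \approx -0.0097466$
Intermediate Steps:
$M{\left(F \right)} = 4 + F$
$Z{\left(R,q \right)} = R + q + q^{2} + R q$ ($Z{\left(R,q \right)} = \left(\left(R q + q^{2}\right) + R\right) + q = \left(\left(q^{2} + R q\right) + R\right) + q = \left(R + q^{2} + R q\right) + q = R + q + q^{2} + R q$)
$\frac{Z{\left(M{\left(3 \right)} + 0,L{\left(-6 \right)} \right)}}{513} = \frac{\left(\left(4 + 3\right) + 0\right) - 6 + \left(-6\right)^{2} + \left(\left(4 + 3\right) + 0\right) \left(-6\right)}{513} = \left(\left(7 + 0\right) - 6 + 36 + \left(7 + 0\right) \left(-6\right)\right) \frac{1}{513} = \left(7 - 6 + 36 + 7 \left(-6\right)\right) \frac{1}{513} = \left(7 - 6 + 36 - 42\right) \frac{1}{513} = \left(-5\right) \frac{1}{513} = - \frac{5}{513}$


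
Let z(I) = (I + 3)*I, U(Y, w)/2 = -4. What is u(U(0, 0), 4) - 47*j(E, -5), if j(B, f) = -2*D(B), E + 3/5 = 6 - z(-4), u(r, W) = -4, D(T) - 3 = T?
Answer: 2048/5 ≈ 409.60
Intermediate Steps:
U(Y, w) = -8 (U(Y, w) = 2*(-4) = -8)
D(T) = 3 + T
z(I) = I*(3 + I) (z(I) = (3 + I)*I = I*(3 + I))
E = 7/5 (E = -⅗ + (6 - (-4)*(3 - 4)) = -⅗ + (6 - (-4)*(-1)) = -⅗ + (6 - 1*4) = -⅗ + (6 - 4) = -⅗ + 2 = 7/5 ≈ 1.4000)
j(B, f) = -6 - 2*B (j(B, f) = -2*(3 + B) = -6 - 2*B)
u(U(0, 0), 4) - 47*j(E, -5) = -4 - 47*(-6 - 2*7/5) = -4 - 47*(-6 - 14/5) = -4 - 47*(-44/5) = -4 + 2068/5 = 2048/5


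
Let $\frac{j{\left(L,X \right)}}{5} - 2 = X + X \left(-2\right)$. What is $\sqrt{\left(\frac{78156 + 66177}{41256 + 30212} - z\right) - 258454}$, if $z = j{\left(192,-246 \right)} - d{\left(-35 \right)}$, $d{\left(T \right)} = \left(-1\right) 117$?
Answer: $\frac{i \sqrt{331754960117405}}{35734} \approx 509.71 i$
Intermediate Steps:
$d{\left(T \right)} = -117$
$j{\left(L,X \right)} = 10 - 5 X$ ($j{\left(L,X \right)} = 10 + 5 \left(X + X \left(-2\right)\right) = 10 + 5 \left(X - 2 X\right) = 10 + 5 \left(- X\right) = 10 - 5 X$)
$z = 1357$ ($z = \left(10 - -1230\right) - -117 = \left(10 + 1230\right) + 117 = 1240 + 117 = 1357$)
$\sqrt{\left(\frac{78156 + 66177}{41256 + 30212} - z\right) - 258454} = \sqrt{\left(\frac{78156 + 66177}{41256 + 30212} - 1357\right) - 258454} = \sqrt{\left(\frac{144333}{71468} - 1357\right) - 258454} = \sqrt{- \frac{96837743}{71468} - 258454} = \sqrt{- \frac{18568028215}{71468}} = \frac{i \sqrt{331754960117405}}{35734}$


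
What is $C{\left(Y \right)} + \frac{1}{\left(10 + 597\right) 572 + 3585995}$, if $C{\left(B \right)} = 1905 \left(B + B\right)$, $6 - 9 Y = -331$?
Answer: $\frac{1683369840013}{11799597} \approx 1.4266 \cdot 10^{5}$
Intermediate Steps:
$Y = \frac{337}{9}$ ($Y = \frac{2}{3} - - \frac{331}{9} = \frac{2}{3} + \frac{331}{9} = \frac{337}{9} \approx 37.444$)
$C{\left(B \right)} = 3810 B$ ($C{\left(B \right)} = 1905 \cdot 2 B = 3810 B$)
$C{\left(Y \right)} + \frac{1}{\left(10 + 597\right) 572 + 3585995} = 3810 \cdot \frac{337}{9} + \frac{1}{\left(10 + 597\right) 572 + 3585995} = \frac{427990}{3} + \frac{1}{607 \cdot 572 + 3585995} = \frac{427990}{3} + \frac{1}{347204 + 3585995} = \frac{427990}{3} + \frac{1}{3933199} = \frac{1683369840013}{11799597}$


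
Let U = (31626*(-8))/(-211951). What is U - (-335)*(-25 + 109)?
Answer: 5964554148/211951 ≈ 28141.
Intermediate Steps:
U = 253008/211951 (U = -253008*(-1/211951) = 253008/211951 ≈ 1.1937)
U - (-335)*(-25 + 109) = 253008/211951 - (-335)*(-25 + 109) = 253008/211951 - (-335)*84 = 253008/211951 - 1*(-28140) = 253008/211951 + 28140 = 5964554148/211951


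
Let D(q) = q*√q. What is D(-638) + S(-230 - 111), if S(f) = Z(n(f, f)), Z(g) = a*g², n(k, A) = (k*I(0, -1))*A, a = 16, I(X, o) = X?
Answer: -638*I*√638 ≈ -16115.0*I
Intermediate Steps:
n(k, A) = 0 (n(k, A) = (k*0)*A = 0*A = 0)
Z(g) = 16*g²
D(q) = q^(3/2)
S(f) = 0 (S(f) = 16*0² = 16*0 = 0)
D(-638) + S(-230 - 111) = (-638)^(3/2) + 0 = -638*I*√638 + 0 = -638*I*√638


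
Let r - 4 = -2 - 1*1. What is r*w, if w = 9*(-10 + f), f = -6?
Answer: -144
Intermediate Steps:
r = 1 (r = 4 + (-2 - 1*1) = 4 + (-2 - 1) = 4 - 3 = 1)
w = -144 (w = 9*(-10 - 6) = 9*(-16) = -144)
r*w = 1*(-144) = -144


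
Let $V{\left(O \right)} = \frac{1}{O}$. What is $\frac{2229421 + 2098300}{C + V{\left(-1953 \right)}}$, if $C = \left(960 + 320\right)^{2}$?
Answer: $\frac{8452039113}{3199795199} \approx 2.6414$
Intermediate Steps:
$C = 1638400$ ($C = 1280^{2} = 1638400$)
$\frac{2229421 + 2098300}{C + V{\left(-1953 \right)}} = \frac{2229421 + 2098300}{1638400 + \frac{1}{-1953}} = \frac{4327721}{1638400 - \frac{1}{1953}} = \frac{4327721}{\frac{3199795199}{1953}} = 4327721 \cdot \frac{1953}{3199795199} = \frac{8452039113}{3199795199}$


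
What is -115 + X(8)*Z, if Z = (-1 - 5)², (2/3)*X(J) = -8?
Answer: -547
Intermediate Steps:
X(J) = -12 (X(J) = (3/2)*(-8) = -12)
Z = 36 (Z = (-6)² = 36)
-115 + X(8)*Z = -115 - 12*36 = -115 - 432 = -547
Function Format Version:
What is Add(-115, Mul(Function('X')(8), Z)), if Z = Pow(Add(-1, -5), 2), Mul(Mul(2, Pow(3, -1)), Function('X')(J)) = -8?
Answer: -547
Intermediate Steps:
Function('X')(J) = -12 (Function('X')(J) = Mul(Rational(3, 2), -8) = -12)
Z = 36 (Z = Pow(-6, 2) = 36)
Add(-115, Mul(Function('X')(8), Z)) = Add(-115, Mul(-12, 36)) = Add(-115, -432) = -547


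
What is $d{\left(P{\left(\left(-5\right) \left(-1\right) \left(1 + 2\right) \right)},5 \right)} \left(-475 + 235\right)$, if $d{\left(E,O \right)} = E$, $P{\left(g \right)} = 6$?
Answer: $-1440$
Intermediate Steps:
$d{\left(P{\left(\left(-5\right) \left(-1\right) \left(1 + 2\right) \right)},5 \right)} \left(-475 + 235\right) = 6 \left(-475 + 235\right) = 6 \left(-240\right) = -1440$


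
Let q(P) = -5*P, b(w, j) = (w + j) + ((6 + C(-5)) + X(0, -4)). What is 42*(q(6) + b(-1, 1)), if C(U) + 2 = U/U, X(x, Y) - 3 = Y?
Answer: -1092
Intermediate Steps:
X(x, Y) = 3 + Y
C(U) = -1 (C(U) = -2 + U/U = -2 + 1 = -1)
b(w, j) = 4 + j + w (b(w, j) = (w + j) + ((6 - 1) + (3 - 4)) = (j + w) + (5 - 1) = (j + w) + 4 = 4 + j + w)
42*(q(6) + b(-1, 1)) = 42*(-5*6 + (4 + 1 - 1)) = 42*(-30 + 4) = 42*(-26) = -1092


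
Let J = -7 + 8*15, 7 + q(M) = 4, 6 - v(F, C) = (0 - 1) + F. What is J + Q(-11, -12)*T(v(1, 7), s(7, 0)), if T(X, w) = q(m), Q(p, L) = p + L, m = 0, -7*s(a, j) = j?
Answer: 182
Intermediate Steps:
s(a, j) = -j/7
v(F, C) = 7 - F (v(F, C) = 6 - ((0 - 1) + F) = 6 - (-1 + F) = 6 + (1 - F) = 7 - F)
Q(p, L) = L + p
q(M) = -3 (q(M) = -7 + 4 = -3)
T(X, w) = -3
J = 113 (J = -7 + 120 = 113)
J + Q(-11, -12)*T(v(1, 7), s(7, 0)) = 113 + (-12 - 11)*(-3) = 113 - 23*(-3) = 113 + 69 = 182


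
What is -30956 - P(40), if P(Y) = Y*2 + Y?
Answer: -31076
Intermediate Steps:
P(Y) = 3*Y (P(Y) = 2*Y + Y = 3*Y)
-30956 - P(40) = -30956 - 3*40 = -30956 - 1*120 = -30956 - 120 = -31076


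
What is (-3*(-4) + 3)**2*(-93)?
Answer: -20925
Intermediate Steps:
(-3*(-4) + 3)**2*(-93) = (12 + 3)**2*(-93) = 15**2*(-93) = 225*(-93) = -20925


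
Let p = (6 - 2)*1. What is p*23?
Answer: 92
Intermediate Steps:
p = 4 (p = 4*1 = 4)
p*23 = 4*23 = 92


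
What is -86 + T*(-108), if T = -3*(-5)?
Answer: -1706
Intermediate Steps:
T = 15
-86 + T*(-108) = -86 + 15*(-108) = -86 - 1620 = -1706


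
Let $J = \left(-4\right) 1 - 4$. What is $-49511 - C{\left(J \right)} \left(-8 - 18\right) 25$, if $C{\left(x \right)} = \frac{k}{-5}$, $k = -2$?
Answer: $-49251$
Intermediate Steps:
$J = -8$ ($J = -4 - 4 = -8$)
$C{\left(x \right)} = \frac{2}{5}$ ($C{\left(x \right)} = - \frac{2}{-5} = \left(-2\right) \left(- \frac{1}{5}\right) = \frac{2}{5}$)
$-49511 - C{\left(J \right)} \left(-8 - 18\right) 25 = -49511 - \frac{2 \left(-8 - 18\right)}{5} \cdot 25 = -49511 - \frac{2}{5} \left(-26\right) 25 = -49511 - \left(- \frac{52}{5}\right) 25 = -49511 - -260 = -49511 + 260 = -49251$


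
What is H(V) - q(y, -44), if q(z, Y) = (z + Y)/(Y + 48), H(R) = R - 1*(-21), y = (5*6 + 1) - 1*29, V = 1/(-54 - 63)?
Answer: 7369/234 ≈ 31.491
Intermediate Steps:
V = -1/117 (V = 1/(-117) = -1/117 ≈ -0.0085470)
y = 2 (y = (30 + 1) - 29 = 31 - 29 = 2)
H(R) = 21 + R (H(R) = R + 21 = 21 + R)
q(z, Y) = (Y + z)/(48 + Y)
H(V) - q(y, -44) = (21 - 1/117) - (-44 + 2)/(48 - 44) = 2456/117 - (-42)/4 = 2456/117 - 1*(-21/2) = 2456/117 + 21/2 = 7369/234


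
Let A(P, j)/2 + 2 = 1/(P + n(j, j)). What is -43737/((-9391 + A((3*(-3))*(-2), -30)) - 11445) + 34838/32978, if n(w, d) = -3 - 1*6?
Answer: 9757687339/3092643862 ≈ 3.1551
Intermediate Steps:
n(w, d) = -9 (n(w, d) = -3 - 6 = -9)
A(P, j) = -4 + 2/(-9 + P) (A(P, j) = -4 + 2/(P - 9) = -4 + 2/(-9 + P))
-43737/((-9391 + A((3*(-3))*(-2), -30)) - 11445) + 34838/32978 = -43737/((-9391 + 2*(19 - 2*3*(-3)*(-2))/(-9 + (3*(-3))*(-2))) - 11445) + 34838/32978 = -43737/((-9391 + 2*(19 - (-18)*(-2))/(-9 - 9*(-2))) - 11445) + 34838*(1/32978) = -43737/((-9391 + 2*(19 - 2*18)/(-9 + 18)) - 11445) + 17419/16489 = -43737/((-9391 + 2*(19 - 36)/9) - 11445) + 17419/16489 = -43737/((-9391 + 2*(⅑)*(-17)) - 11445) + 17419/16489 = -43737/((-9391 - 34/9) - 11445) + 17419/16489 = -43737/(-84553/9 - 11445) + 17419/16489 = -43737/(-187558/9) + 17419/16489 = -43737*(-9/187558) + 17419/16489 = 393633/187558 + 17419/16489 = 9757687339/3092643862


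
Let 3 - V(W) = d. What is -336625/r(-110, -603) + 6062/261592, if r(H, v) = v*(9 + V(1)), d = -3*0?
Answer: 5506391977/118304982 ≈ 46.544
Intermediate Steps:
d = 0
V(W) = 3 (V(W) = 3 - 1*0 = 3 + 0 = 3)
r(H, v) = 12*v (r(H, v) = v*(9 + 3) = v*12 = 12*v)
-336625/r(-110, -603) + 6062/261592 = -336625/(12*(-603)) + 6062/261592 = -336625/(-7236) + 6062*(1/261592) = -336625*(-1/7236) + 3031/130796 = 336625/7236 + 3031/130796 = 5506391977/118304982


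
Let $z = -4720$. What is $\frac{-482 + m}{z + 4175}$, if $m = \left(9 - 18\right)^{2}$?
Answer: $\frac{401}{545} \approx 0.73578$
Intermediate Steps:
$m = 81$ ($m = \left(-9\right)^{2} = 81$)
$\frac{-482 + m}{z + 4175} = \frac{-482 + 81}{-4720 + 4175} = - \frac{401}{-545} = \left(-401\right) \left(- \frac{1}{545}\right) = \frac{401}{545}$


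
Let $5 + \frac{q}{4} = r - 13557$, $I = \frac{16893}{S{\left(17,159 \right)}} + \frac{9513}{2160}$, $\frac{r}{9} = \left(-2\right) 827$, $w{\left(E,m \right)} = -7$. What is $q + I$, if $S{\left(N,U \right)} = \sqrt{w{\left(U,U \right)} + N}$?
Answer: $- \frac{27309023}{240} + \frac{16893 \sqrt{10}}{10} \approx -1.0845 \cdot 10^{5}$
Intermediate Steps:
$S{\left(N,U \right)} = \sqrt{-7 + N}$
$r = -14886$ ($r = 9 \left(\left(-2\right) 827\right) = 9 \left(-1654\right) = -14886$)
$I = \frac{1057}{240} + \frac{16893 \sqrt{10}}{10}$ ($I = \frac{16893}{\sqrt{-7 + 17}} + \frac{9513}{2160} = \frac{16893}{\sqrt{10}} + 9513 \cdot \frac{1}{2160} = 16893 \frac{\sqrt{10}}{10} + \frac{1057}{240} = \frac{16893 \sqrt{10}}{10} + \frac{1057}{240} = \frac{1057}{240} + \frac{16893 \sqrt{10}}{10} \approx 5346.4$)
$q = -113792$ ($q = -20 + 4 \left(-14886 - 13557\right) = -20 + 4 \left(-28443\right) = -20 - 113772 = -113792$)
$q + I = -113792 + \left(\frac{1057}{240} + \frac{16893 \sqrt{10}}{10}\right) = - \frac{27309023}{240} + \frac{16893 \sqrt{10}}{10}$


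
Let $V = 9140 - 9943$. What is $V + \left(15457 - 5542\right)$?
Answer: $9112$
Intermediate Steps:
$V = -803$
$V + \left(15457 - 5542\right) = -803 + \left(15457 - 5542\right) = -803 + 9915 = 9112$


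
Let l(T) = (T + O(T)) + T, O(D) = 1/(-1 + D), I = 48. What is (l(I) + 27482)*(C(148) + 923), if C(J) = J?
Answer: 1388194857/47 ≈ 2.9536e+7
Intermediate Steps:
l(T) = 1/(-1 + T) + 2*T (l(T) = (T + 1/(-1 + T)) + T = 1/(-1 + T) + 2*T)
(l(I) + 27482)*(C(148) + 923) = ((1 + 2*48*(-1 + 48))/(-1 + 48) + 27482)*(148 + 923) = ((1 + 2*48*47)/47 + 27482)*1071 = ((1 + 4512)/47 + 27482)*1071 = ((1/47)*4513 + 27482)*1071 = (4513/47 + 27482)*1071 = (1296167/47)*1071 = 1388194857/47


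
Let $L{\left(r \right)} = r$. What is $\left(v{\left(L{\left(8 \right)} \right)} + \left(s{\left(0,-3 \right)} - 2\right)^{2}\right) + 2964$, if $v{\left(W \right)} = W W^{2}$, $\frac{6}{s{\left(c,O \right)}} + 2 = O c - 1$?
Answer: $3492$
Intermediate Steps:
$s{\left(c,O \right)} = \frac{6}{-3 + O c}$ ($s{\left(c,O \right)} = \frac{6}{-2 + \left(O c - 1\right)} = \frac{6}{-2 + \left(-1 + O c\right)} = \frac{6}{-3 + O c}$)
$v{\left(W \right)} = W^{3}$
$\left(v{\left(L{\left(8 \right)} \right)} + \left(s{\left(0,-3 \right)} - 2\right)^{2}\right) + 2964 = \left(8^{3} + \left(\frac{6}{-3 - 0} - 2\right)^{2}\right) + 2964 = \left(512 + \left(\frac{6}{-3 + 0} - 2\right)^{2}\right) + 2964 = \left(512 + \left(\frac{6}{-3} - 2\right)^{2}\right) + 2964 = \left(512 + \left(6 \left(- \frac{1}{3}\right) - 2\right)^{2}\right) + 2964 = \left(512 + \left(-2 - 2\right)^{2}\right) + 2964 = \left(512 + \left(-4\right)^{2}\right) + 2964 = \left(512 + 16\right) + 2964 = 528 + 2964 = 3492$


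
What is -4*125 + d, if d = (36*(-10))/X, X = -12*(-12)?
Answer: -1005/2 ≈ -502.50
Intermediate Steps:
X = 144
d = -5/2 (d = (36*(-10))/144 = -360*1/144 = -5/2 ≈ -2.5000)
-4*125 + d = -4*125 - 5/2 = -500 - 5/2 = -1005/2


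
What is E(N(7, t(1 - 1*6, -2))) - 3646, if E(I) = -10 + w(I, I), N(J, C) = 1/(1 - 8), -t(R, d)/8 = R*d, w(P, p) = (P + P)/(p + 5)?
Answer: -62153/17 ≈ -3656.1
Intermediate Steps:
w(P, p) = 2*P/(5 + p) (w(P, p) = (2*P)/(5 + p) = 2*P/(5 + p))
t(R, d) = -8*R*d
N(J, C) = -1/7 (N(J, C) = 1/(-7) = -1/7)
E(I) = -10 + 2*I/(5 + I)
E(N(7, t(1 - 1*6, -2))) - 3646 = 2*(-25 - 4*(-1/7))/(5 - 1/7) - 3646 = 2*(-25 + 4/7)/(34/7) - 3646 = 2*(7/34)*(-171/7) - 3646 = -171/17 - 3646 = -62153/17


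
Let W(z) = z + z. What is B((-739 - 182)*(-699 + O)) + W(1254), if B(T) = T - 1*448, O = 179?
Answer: 480980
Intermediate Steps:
W(z) = 2*z
B(T) = -448 + T (B(T) = T - 448 = -448 + T)
B((-739 - 182)*(-699 + O)) + W(1254) = (-448 + (-739 - 182)*(-699 + 179)) + 2*1254 = (-448 - 921*(-520)) + 2508 = (-448 + 478920) + 2508 = 478472 + 2508 = 480980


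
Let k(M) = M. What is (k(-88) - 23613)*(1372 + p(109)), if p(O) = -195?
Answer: -27896077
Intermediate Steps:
(k(-88) - 23613)*(1372 + p(109)) = (-88 - 23613)*(1372 - 195) = -23701*1177 = -27896077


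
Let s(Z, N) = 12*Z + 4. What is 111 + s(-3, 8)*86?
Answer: -2641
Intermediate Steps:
s(Z, N) = 4 + 12*Z
111 + s(-3, 8)*86 = 111 + (4 + 12*(-3))*86 = 111 + (4 - 36)*86 = 111 - 32*86 = 111 - 2752 = -2641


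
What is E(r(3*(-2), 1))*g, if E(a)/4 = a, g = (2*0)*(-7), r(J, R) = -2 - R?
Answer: 0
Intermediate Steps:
g = 0 (g = 0*(-7) = 0)
E(a) = 4*a
E(r(3*(-2), 1))*g = (4*(-2 - 1*1))*0 = (4*(-2 - 1))*0 = (4*(-3))*0 = -12*0 = 0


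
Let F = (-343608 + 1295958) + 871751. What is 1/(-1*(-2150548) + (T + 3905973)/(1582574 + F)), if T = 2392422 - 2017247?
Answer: 3406675/7326222389048 ≈ 4.6500e-7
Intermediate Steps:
F = 1824101 (F = 952350 + 871751 = 1824101)
T = 375175
1/(-1*(-2150548) + (T + 3905973)/(1582574 + F)) = 1/(-1*(-2150548) + (375175 + 3905973)/(1582574 + 1824101)) = 1/(2150548 + 4281148/3406675) = 1/(7326222389048/3406675) = 3406675/7326222389048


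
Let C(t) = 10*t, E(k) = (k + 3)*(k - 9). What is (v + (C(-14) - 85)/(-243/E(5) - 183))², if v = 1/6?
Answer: 264745441/126023076 ≈ 2.1008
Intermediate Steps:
E(k) = (-9 + k)*(3 + k) (E(k) = (3 + k)*(-9 + k) = (-9 + k)*(3 + k))
v = ⅙ ≈ 0.16667
(v + (C(-14) - 85)/(-243/E(5) - 183))² = (⅙ + (10*(-14) - 85)/(-243/(-27 + 5² - 6*5) - 183))² = (⅙ + (-140 - 85)/(-243/(-27 + 25 - 30) - 183))² = (⅙ - 225/(-243/(-32) - 183))² = (⅙ - 225/(-243*(-1/32) - 183))² = (⅙ - 225/(243/32 - 183))² = (⅙ - 225/(-5613/32))² = (⅙ - 225*(-32/5613))² = (⅙ + 2400/1871)² = (16271/11226)² = 264745441/126023076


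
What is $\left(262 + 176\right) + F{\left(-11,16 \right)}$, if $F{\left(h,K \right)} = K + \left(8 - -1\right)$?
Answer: $463$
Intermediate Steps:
$F{\left(h,K \right)} = 9 + K$ ($F{\left(h,K \right)} = K + \left(8 + 1\right) = K + 9 = 9 + K$)
$\left(262 + 176\right) + F{\left(-11,16 \right)} = \left(262 + 176\right) + \left(9 + 16\right) = 438 + 25 = 463$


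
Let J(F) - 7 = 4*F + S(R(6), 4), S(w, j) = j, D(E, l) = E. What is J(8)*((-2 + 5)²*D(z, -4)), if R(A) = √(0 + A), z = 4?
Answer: 1548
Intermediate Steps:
R(A) = √A
J(F) = 11 + 4*F (J(F) = 7 + (4*F + 4) = 7 + (4 + 4*F) = 11 + 4*F)
J(8)*((-2 + 5)²*D(z, -4)) = (11 + 4*8)*((-2 + 5)²*4) = (11 + 32)*(3²*4) = 43*(9*4) = 43*36 = 1548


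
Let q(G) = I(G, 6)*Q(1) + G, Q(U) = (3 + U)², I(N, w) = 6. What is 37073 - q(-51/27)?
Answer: 332810/9 ≈ 36979.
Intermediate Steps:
q(G) = 96 + G (q(G) = 6*(3 + 1)² + G = 6*4² + G = 6*16 + G = 96 + G)
37073 - q(-51/27) = 37073 - (96 - 51/27) = 37073 - (96 - 51*1/27) = 37073 - (96 - 17/9) = 37073 - 1*847/9 = 37073 - 847/9 = 332810/9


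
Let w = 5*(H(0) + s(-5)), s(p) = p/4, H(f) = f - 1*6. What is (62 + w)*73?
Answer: 7519/4 ≈ 1879.8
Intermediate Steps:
H(f) = -6 + f (H(f) = f - 6 = -6 + f)
s(p) = p/4 (s(p) = p*(¼) = p/4)
w = -145/4 (w = 5*((-6 + 0) + (¼)*(-5)) = 5*(-6 - 5/4) = 5*(-29/4) = -145/4 ≈ -36.250)
(62 + w)*73 = (62 - 145/4)*73 = (103/4)*73 = 7519/4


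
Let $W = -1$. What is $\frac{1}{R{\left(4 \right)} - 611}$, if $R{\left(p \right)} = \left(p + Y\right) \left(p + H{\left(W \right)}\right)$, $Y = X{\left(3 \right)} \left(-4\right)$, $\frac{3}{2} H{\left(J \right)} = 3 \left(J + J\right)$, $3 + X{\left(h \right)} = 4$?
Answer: $- \frac{1}{611} \approx -0.0016367$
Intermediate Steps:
$X{\left(h \right)} = 1$ ($X{\left(h \right)} = -3 + 4 = 1$)
$H{\left(J \right)} = 4 J$ ($H{\left(J \right)} = \frac{2 \cdot 3 \left(J + J\right)}{3} = \frac{2 \cdot 3 \cdot 2 J}{3} = \frac{2 \cdot 6 J}{3} = 4 J$)
$Y = -4$ ($Y = 1 \left(-4\right) = -4$)
$R{\left(p \right)} = \left(-4 + p\right)^{2}$ ($R{\left(p \right)} = \left(p - 4\right) \left(p + 4 \left(-1\right)\right) = \left(-4 + p\right) \left(p - 4\right) = \left(-4 + p\right) \left(-4 + p\right) = \left(-4 + p\right)^{2}$)
$\frac{1}{R{\left(4 \right)} - 611} = \frac{1}{\left(16 + 4^{2} - 32\right) - 611} = \frac{1}{\left(16 + 16 - 32\right) - 611} = \frac{1}{0 - 611} = \frac{1}{-611} = - \frac{1}{611}$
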